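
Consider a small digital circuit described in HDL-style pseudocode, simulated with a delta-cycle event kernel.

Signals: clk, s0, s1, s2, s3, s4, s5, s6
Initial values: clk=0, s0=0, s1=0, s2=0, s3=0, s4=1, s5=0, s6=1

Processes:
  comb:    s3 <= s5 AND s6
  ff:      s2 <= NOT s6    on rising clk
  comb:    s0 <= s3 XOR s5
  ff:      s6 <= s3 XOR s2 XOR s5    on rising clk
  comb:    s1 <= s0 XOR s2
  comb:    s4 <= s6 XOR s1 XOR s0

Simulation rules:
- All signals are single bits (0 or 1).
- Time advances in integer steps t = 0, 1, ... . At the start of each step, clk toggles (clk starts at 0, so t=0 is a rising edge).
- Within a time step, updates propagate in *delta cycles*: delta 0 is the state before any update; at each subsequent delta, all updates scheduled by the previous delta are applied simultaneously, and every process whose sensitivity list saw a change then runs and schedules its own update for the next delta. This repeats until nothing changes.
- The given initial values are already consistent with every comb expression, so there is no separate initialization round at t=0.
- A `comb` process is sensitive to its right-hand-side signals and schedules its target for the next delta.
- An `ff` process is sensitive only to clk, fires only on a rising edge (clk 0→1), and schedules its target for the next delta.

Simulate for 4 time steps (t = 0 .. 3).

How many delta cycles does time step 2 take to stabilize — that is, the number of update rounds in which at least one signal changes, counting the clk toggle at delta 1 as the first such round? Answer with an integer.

4

t=0 Δ0: s2=0 s3=0 s1=0 clk=0 s6=1 s5=0 s4=1 s0=0
  Δ1: clk:0→1
  Δ2: s6:1→0
  Δ3: s4:1→0
  (3Δ to stable)
t=1 Δ0: s2=0 s3=0 s1=0 clk=1 s6=0 s5=0 s4=0 s0=0
  Δ1: clk:1→0
  (1Δ to stable)
t=2 Δ0: s2=0 s3=0 s1=0 clk=0 s6=0 s5=0 s4=0 s0=0
  Δ1: clk:0→1
  Δ2: s2:0→1
  Δ3: s1:0→1
  Δ4: s4:0→1
  (4Δ to stable)
t=3 Δ0: s2=1 s3=0 s1=1 clk=1 s6=0 s5=0 s4=1 s0=0
  Δ1: clk:1→0
  (1Δ to stable)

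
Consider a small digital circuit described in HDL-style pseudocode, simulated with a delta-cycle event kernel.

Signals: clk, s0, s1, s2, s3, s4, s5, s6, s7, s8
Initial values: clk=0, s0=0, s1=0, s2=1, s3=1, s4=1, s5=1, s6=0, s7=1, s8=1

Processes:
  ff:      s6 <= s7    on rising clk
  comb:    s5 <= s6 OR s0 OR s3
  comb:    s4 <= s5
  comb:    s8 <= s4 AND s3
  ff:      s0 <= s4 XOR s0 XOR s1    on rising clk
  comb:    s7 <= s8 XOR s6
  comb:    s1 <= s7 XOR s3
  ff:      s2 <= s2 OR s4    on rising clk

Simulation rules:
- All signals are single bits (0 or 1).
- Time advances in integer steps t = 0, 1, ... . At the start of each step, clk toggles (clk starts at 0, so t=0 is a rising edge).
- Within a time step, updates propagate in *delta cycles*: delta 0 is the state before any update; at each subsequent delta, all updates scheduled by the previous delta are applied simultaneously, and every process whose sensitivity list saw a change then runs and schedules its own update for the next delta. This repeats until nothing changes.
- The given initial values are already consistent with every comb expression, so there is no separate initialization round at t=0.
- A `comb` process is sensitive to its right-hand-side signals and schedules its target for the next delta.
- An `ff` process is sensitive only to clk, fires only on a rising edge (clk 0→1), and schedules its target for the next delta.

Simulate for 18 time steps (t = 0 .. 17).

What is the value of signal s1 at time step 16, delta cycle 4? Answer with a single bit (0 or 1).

1

[bits: s4,s6,clk,s8,s2,s7,s3,s1,s0,s5]
t=0: Δ0=1001111001 Δ1=1011111001 Δ2=1111111011 Δ3=1111101011 Δ4=1111101111 | 4Δ
t=1: Δ0=1111101111 Δ1=1101101111 | 1Δ
t=2: Δ0=1101101111 Δ1=1111101111 Δ2=1011101111 Δ3=1011111111 Δ4=1011111011 | 4Δ
t=3: Δ0=1011111011 Δ1=1001111011 | 1Δ
t=4: Δ0=1001111011 Δ1=1011111011 Δ2=1111111001 Δ3=1111101001 Δ4=1111101101 | 4Δ
t=5: Δ0=1111101101 Δ1=1101101101 | 1Δ
t=6: Δ0=1101101101 Δ1=1111101101 Δ2=1011101101 Δ3=1011111101 Δ4=1011111001 | 4Δ
t=7: Δ0=1011111001 Δ1=1001111001 | 1Δ
t=8: Δ0=1001111001 Δ1=1011111001 Δ2=1111111011 Δ3=1111101011 Δ4=1111101111 | 4Δ
t=9: Δ0=1111101111 Δ1=1101101111 | 1Δ
t=10: Δ0=1101101111 Δ1=1111101111 Δ2=1011101111 Δ3=1011111111 Δ4=1011111011 | 4Δ
t=11: Δ0=1011111011 Δ1=1001111011 | 1Δ
t=12: Δ0=1001111011 Δ1=1011111011 Δ2=1111111001 Δ3=1111101001 Δ4=1111101101 | 4Δ
t=13: Δ0=1111101101 Δ1=1101101101 | 1Δ
t=14: Δ0=1101101101 Δ1=1111101101 Δ2=1011101101 Δ3=1011111101 Δ4=1011111001 | 4Δ
t=15: Δ0=1011111001 Δ1=1001111001 | 1Δ
t=16: Δ0=1001111001 Δ1=1011111001 Δ2=1111111011 Δ3=1111101011 Δ4=1111101111 | 4Δ
t=17: Δ0=1111101111 Δ1=1101101111 | 1Δ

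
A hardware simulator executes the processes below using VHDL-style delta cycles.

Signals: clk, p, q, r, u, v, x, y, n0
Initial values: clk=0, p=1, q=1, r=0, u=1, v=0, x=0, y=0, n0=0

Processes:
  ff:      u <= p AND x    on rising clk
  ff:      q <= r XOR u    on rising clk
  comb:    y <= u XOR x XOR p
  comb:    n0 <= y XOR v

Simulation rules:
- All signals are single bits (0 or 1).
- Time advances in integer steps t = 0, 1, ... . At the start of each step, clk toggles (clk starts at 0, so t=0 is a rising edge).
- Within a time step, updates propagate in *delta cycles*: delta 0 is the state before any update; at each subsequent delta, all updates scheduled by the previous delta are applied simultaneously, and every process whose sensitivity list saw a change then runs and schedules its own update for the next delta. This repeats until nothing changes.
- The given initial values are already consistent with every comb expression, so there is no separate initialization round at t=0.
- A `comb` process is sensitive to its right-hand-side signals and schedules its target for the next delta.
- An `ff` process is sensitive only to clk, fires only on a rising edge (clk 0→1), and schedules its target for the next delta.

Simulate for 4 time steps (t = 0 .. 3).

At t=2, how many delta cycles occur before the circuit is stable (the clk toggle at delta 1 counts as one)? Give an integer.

2

t=0 Δ0: clk=0 r=0 y=0 v=0 p=1 x=0 u=1 n0=0 q=1
  Δ1: clk:0→1
  Δ2: u:1→0
  Δ3: y:0→1
  Δ4: n0:0→1
  (4Δ to stable)
t=1 Δ0: clk=1 r=0 y=1 v=0 p=1 x=0 u=0 n0=1 q=1
  Δ1: clk:1→0
  (1Δ to stable)
t=2 Δ0: clk=0 r=0 y=1 v=0 p=1 x=0 u=0 n0=1 q=1
  Δ1: clk:0→1
  Δ2: q:1→0
  (2Δ to stable)
t=3 Δ0: clk=1 r=0 y=1 v=0 p=1 x=0 u=0 n0=1 q=0
  Δ1: clk:1→0
  (1Δ to stable)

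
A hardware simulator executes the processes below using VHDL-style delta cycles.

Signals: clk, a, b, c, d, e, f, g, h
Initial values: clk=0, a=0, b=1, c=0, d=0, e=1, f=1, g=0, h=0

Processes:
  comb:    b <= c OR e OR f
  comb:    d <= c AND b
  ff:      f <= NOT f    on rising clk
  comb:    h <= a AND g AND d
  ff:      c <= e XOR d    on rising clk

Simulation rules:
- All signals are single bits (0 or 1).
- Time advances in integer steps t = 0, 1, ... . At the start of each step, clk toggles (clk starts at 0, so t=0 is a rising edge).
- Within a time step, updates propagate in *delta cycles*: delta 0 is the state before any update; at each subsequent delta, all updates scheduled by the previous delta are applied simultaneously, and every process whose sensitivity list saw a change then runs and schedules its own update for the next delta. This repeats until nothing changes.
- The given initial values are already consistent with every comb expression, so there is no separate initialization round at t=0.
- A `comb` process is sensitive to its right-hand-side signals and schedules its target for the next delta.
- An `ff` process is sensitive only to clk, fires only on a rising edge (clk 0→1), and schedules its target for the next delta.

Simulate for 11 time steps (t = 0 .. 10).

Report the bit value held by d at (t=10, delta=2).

t=0 Δ0: a=0 b=1 c=0 h=0 e=1 g=0 clk=0 f=1 d=0
  Δ1: clk:0→1
  Δ2: c:0→1, f:1→0
  Δ3: d:0→1
  (3Δ to stable)
t=1 Δ0: a=0 b=1 c=1 h=0 e=1 g=0 clk=1 f=0 d=1
  Δ1: clk:1→0
  (1Δ to stable)
t=2 Δ0: a=0 b=1 c=1 h=0 e=1 g=0 clk=0 f=0 d=1
  Δ1: clk:0→1
  Δ2: c:1→0, f:0→1
  Δ3: d:1→0
  (3Δ to stable)
t=3 Δ0: a=0 b=1 c=0 h=0 e=1 g=0 clk=1 f=1 d=0
  Δ1: clk:1→0
  (1Δ to stable)
t=4 Δ0: a=0 b=1 c=0 h=0 e=1 g=0 clk=0 f=1 d=0
  Δ1: clk:0→1
  Δ2: c:0→1, f:1→0
  Δ3: d:0→1
  (3Δ to stable)
t=5 Δ0: a=0 b=1 c=1 h=0 e=1 g=0 clk=1 f=0 d=1
  Δ1: clk:1→0
  (1Δ to stable)
t=6 Δ0: a=0 b=1 c=1 h=0 e=1 g=0 clk=0 f=0 d=1
  Δ1: clk:0→1
  Δ2: c:1→0, f:0→1
  Δ3: d:1→0
  (3Δ to stable)
t=7 Δ0: a=0 b=1 c=0 h=0 e=1 g=0 clk=1 f=1 d=0
  Δ1: clk:1→0
  (1Δ to stable)
t=8 Δ0: a=0 b=1 c=0 h=0 e=1 g=0 clk=0 f=1 d=0
  Δ1: clk:0→1
  Δ2: c:0→1, f:1→0
  Δ3: d:0→1
  (3Δ to stable)
t=9 Δ0: a=0 b=1 c=1 h=0 e=1 g=0 clk=1 f=0 d=1
  Δ1: clk:1→0
  (1Δ to stable)
t=10 Δ0: a=0 b=1 c=1 h=0 e=1 g=0 clk=0 f=0 d=1
  Δ1: clk:0→1
  Δ2: c:1→0, f:0→1
  Δ3: d:1→0
  (3Δ to stable)

1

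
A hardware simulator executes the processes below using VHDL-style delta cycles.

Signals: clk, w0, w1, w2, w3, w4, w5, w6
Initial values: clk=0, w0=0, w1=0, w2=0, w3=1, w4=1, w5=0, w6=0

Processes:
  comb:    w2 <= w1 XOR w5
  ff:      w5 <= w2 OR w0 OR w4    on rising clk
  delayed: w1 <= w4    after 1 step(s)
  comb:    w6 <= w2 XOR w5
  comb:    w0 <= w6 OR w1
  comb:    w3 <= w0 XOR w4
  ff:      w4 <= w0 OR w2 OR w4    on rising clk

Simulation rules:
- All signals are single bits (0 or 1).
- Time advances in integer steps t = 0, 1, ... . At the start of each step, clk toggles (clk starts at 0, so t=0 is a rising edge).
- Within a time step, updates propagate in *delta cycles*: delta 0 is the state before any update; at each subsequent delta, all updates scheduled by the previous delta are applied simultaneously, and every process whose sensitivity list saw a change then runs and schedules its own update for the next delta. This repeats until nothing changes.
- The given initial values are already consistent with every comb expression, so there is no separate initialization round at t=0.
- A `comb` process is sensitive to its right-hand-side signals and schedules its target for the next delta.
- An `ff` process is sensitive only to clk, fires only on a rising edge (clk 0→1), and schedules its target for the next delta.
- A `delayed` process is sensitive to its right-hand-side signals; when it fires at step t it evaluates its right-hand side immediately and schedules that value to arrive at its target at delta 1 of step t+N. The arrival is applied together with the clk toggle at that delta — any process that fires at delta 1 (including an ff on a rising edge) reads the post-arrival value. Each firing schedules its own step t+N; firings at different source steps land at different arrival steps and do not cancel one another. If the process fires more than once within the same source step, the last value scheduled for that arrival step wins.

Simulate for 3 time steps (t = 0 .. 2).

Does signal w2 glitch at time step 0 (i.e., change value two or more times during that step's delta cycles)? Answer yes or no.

no

t0.Δ0 w0=0 w5=0 w1=0 w6=0 w2=0 w3=1 w4=1 clk=0
t0.Δ1 w0=0 w5=0 w1=0 w6=0 w2=0 w3=1 w4=1 clk=1
t0.Δ2 w0=0 w5=1 w1=0 w6=0 w2=0 w3=1 w4=1 clk=1
t0.Δ3 w0=0 w5=1 w1=0 w6=1 w2=1 w3=1 w4=1 clk=1
t0.Δ4 w0=1 w5=1 w1=0 w6=0 w2=1 w3=1 w4=1 clk=1
t0.Δ5 w0=0 w5=1 w1=0 w6=0 w2=1 w3=0 w4=1 clk=1
t0.Δ6 w0=0 w5=1 w1=0 w6=0 w2=1 w3=1 w4=1 clk=1
t1.Δ0 w0=0 w5=1 w1=0 w6=0 w2=1 w3=1 w4=1 clk=1
t1.Δ1 w0=0 w5=1 w1=0 w6=0 w2=1 w3=1 w4=1 clk=0
t2.Δ0 w0=0 w5=1 w1=0 w6=0 w2=1 w3=1 w4=1 clk=0
t2.Δ1 w0=0 w5=1 w1=0 w6=0 w2=1 w3=1 w4=1 clk=1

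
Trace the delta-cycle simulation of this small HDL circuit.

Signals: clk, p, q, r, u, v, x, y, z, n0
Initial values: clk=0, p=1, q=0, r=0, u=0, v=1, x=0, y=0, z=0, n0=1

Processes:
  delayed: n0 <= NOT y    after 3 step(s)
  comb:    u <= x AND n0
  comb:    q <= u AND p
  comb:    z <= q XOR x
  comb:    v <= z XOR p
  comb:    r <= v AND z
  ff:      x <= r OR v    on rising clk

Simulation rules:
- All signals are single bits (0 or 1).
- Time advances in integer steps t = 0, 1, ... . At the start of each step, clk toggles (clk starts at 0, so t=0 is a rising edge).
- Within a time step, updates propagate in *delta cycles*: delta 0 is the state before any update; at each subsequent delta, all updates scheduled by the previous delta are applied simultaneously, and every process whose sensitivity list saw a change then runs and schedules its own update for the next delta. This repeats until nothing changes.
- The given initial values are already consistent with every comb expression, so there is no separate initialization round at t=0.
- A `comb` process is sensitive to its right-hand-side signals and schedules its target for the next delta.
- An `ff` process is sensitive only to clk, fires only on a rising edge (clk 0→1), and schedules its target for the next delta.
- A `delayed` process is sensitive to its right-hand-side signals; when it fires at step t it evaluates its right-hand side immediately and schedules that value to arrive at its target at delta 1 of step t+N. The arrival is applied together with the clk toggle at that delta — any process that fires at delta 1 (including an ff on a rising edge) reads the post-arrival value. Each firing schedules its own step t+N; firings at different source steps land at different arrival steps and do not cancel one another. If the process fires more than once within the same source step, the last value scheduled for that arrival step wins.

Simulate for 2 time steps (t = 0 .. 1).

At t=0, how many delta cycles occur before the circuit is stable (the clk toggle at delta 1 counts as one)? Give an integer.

6

t0.Δ0 q=0 v=1 n0=1 x=0 z=0 r=0 p=1 u=0 y=0 clk=0
t0.Δ1 q=0 v=1 n0=1 x=0 z=0 r=0 p=1 u=0 y=0 clk=1
t0.Δ2 q=0 v=1 n0=1 x=1 z=0 r=0 p=1 u=0 y=0 clk=1
t0.Δ3 q=0 v=1 n0=1 x=1 z=1 r=0 p=1 u=1 y=0 clk=1
t0.Δ4 q=1 v=0 n0=1 x=1 z=1 r=1 p=1 u=1 y=0 clk=1
t0.Δ5 q=1 v=0 n0=1 x=1 z=0 r=0 p=1 u=1 y=0 clk=1
t0.Δ6 q=1 v=1 n0=1 x=1 z=0 r=0 p=1 u=1 y=0 clk=1
t1.Δ0 q=1 v=1 n0=1 x=1 z=0 r=0 p=1 u=1 y=0 clk=1
t1.Δ1 q=1 v=1 n0=1 x=1 z=0 r=0 p=1 u=1 y=0 clk=0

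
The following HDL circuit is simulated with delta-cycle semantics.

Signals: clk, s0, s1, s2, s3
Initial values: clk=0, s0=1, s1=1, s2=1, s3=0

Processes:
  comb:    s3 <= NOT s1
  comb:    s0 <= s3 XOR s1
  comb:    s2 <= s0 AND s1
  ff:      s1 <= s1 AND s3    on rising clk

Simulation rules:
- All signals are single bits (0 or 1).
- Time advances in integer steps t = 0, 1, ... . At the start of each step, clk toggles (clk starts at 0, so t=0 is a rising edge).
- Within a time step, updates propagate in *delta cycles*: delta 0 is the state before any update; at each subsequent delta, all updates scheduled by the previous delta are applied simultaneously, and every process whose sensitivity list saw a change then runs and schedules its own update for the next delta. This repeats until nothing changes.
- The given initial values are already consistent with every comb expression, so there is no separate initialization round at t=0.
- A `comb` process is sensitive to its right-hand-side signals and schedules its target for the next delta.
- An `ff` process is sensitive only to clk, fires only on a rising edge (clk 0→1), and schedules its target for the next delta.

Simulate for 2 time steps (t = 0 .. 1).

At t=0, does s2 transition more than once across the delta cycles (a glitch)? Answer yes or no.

t0.Δ0 s2=1 clk=0 s0=1 s1=1 s3=0
t0.Δ1 s2=1 clk=1 s0=1 s1=1 s3=0
t0.Δ2 s2=1 clk=1 s0=1 s1=0 s3=0
t0.Δ3 s2=0 clk=1 s0=0 s1=0 s3=1
t0.Δ4 s2=0 clk=1 s0=1 s1=0 s3=1
t1.Δ0 s2=0 clk=1 s0=1 s1=0 s3=1
t1.Δ1 s2=0 clk=0 s0=1 s1=0 s3=1

no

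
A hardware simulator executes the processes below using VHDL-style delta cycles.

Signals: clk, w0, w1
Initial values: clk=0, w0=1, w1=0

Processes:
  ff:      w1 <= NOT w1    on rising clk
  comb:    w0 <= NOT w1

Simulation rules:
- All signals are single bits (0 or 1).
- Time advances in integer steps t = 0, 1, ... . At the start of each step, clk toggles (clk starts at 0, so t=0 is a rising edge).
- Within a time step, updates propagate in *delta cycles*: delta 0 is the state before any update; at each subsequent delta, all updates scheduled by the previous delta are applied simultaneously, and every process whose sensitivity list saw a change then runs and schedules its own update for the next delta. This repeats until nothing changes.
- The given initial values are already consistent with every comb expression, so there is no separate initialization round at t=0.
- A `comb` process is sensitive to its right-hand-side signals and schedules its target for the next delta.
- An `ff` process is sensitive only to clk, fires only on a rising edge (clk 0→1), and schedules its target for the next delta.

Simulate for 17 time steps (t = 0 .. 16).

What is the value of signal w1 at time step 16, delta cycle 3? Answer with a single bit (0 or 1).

t0.Δ0 w1=0 w0=1 clk=0
t0.Δ1 w1=0 w0=1 clk=1
t0.Δ2 w1=1 w0=1 clk=1
t0.Δ3 w1=1 w0=0 clk=1
t1.Δ0 w1=1 w0=0 clk=1
t1.Δ1 w1=1 w0=0 clk=0
t2.Δ0 w1=1 w0=0 clk=0
t2.Δ1 w1=1 w0=0 clk=1
t2.Δ2 w1=0 w0=0 clk=1
t2.Δ3 w1=0 w0=1 clk=1
t3.Δ0 w1=0 w0=1 clk=1
t3.Δ1 w1=0 w0=1 clk=0
t4.Δ0 w1=0 w0=1 clk=0
t4.Δ1 w1=0 w0=1 clk=1
t4.Δ2 w1=1 w0=1 clk=1
t4.Δ3 w1=1 w0=0 clk=1
t5.Δ0 w1=1 w0=0 clk=1
t5.Δ1 w1=1 w0=0 clk=0
t6.Δ0 w1=1 w0=0 clk=0
t6.Δ1 w1=1 w0=0 clk=1
t6.Δ2 w1=0 w0=0 clk=1
t6.Δ3 w1=0 w0=1 clk=1
t7.Δ0 w1=0 w0=1 clk=1
t7.Δ1 w1=0 w0=1 clk=0
t8.Δ0 w1=0 w0=1 clk=0
t8.Δ1 w1=0 w0=1 clk=1
t8.Δ2 w1=1 w0=1 clk=1
t8.Δ3 w1=1 w0=0 clk=1
t9.Δ0 w1=1 w0=0 clk=1
t9.Δ1 w1=1 w0=0 clk=0
t10.Δ0 w1=1 w0=0 clk=0
t10.Δ1 w1=1 w0=0 clk=1
t10.Δ2 w1=0 w0=0 clk=1
t10.Δ3 w1=0 w0=1 clk=1
t11.Δ0 w1=0 w0=1 clk=1
t11.Δ1 w1=0 w0=1 clk=0
t12.Δ0 w1=0 w0=1 clk=0
t12.Δ1 w1=0 w0=1 clk=1
t12.Δ2 w1=1 w0=1 clk=1
t12.Δ3 w1=1 w0=0 clk=1
t13.Δ0 w1=1 w0=0 clk=1
t13.Δ1 w1=1 w0=0 clk=0
t14.Δ0 w1=1 w0=0 clk=0
t14.Δ1 w1=1 w0=0 clk=1
t14.Δ2 w1=0 w0=0 clk=1
t14.Δ3 w1=0 w0=1 clk=1
t15.Δ0 w1=0 w0=1 clk=1
t15.Δ1 w1=0 w0=1 clk=0
t16.Δ0 w1=0 w0=1 clk=0
t16.Δ1 w1=0 w0=1 clk=1
t16.Δ2 w1=1 w0=1 clk=1
t16.Δ3 w1=1 w0=0 clk=1

1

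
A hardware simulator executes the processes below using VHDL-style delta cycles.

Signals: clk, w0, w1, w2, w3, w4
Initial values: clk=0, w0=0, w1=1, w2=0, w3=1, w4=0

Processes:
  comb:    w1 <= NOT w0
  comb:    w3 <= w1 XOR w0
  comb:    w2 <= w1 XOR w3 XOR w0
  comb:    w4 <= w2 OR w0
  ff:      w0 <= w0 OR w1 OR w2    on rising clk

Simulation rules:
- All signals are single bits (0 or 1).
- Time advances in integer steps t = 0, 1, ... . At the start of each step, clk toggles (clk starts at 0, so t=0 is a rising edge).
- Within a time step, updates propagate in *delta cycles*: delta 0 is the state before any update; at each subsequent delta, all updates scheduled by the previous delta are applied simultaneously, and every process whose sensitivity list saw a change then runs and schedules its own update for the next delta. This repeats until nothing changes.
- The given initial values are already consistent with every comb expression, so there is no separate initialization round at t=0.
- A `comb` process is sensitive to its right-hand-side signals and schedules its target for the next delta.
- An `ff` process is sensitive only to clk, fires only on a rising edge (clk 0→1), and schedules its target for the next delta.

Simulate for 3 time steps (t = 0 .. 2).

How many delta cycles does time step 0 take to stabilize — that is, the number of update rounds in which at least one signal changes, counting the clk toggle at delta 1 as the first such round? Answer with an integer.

5

[bits: w3,w1,w0,w2,clk,w4]
t=0: Δ0=110000 Δ1=110010 Δ2=111010 Δ3=001111 Δ4=101111 Δ5=101011 | 5Δ
t=1: Δ0=101011 Δ1=101001 | 1Δ
t=2: Δ0=101001 Δ1=101011 | 1Δ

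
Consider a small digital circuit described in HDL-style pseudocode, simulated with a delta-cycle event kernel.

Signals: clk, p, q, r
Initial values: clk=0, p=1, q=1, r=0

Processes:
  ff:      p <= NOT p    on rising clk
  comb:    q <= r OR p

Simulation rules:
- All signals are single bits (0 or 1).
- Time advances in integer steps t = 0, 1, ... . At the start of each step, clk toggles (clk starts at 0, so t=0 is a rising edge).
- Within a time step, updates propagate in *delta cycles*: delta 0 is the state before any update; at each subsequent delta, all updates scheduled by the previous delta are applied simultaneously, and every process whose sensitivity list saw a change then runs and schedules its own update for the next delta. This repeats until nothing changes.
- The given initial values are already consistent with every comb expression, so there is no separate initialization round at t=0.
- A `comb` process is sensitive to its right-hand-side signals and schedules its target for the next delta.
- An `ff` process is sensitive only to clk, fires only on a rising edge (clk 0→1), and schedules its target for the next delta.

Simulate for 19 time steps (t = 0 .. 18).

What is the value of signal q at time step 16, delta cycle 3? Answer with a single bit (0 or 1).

0

[bits: r,q,clk,p]
t=0: Δ0=0101 Δ1=0111 Δ2=0110 Δ3=0010 | 3Δ
t=1: Δ0=0010 Δ1=0000 | 1Δ
t=2: Δ0=0000 Δ1=0010 Δ2=0011 Δ3=0111 | 3Δ
t=3: Δ0=0111 Δ1=0101 | 1Δ
t=4: Δ0=0101 Δ1=0111 Δ2=0110 Δ3=0010 | 3Δ
t=5: Δ0=0010 Δ1=0000 | 1Δ
t=6: Δ0=0000 Δ1=0010 Δ2=0011 Δ3=0111 | 3Δ
t=7: Δ0=0111 Δ1=0101 | 1Δ
t=8: Δ0=0101 Δ1=0111 Δ2=0110 Δ3=0010 | 3Δ
t=9: Δ0=0010 Δ1=0000 | 1Δ
t=10: Δ0=0000 Δ1=0010 Δ2=0011 Δ3=0111 | 3Δ
t=11: Δ0=0111 Δ1=0101 | 1Δ
t=12: Δ0=0101 Δ1=0111 Δ2=0110 Δ3=0010 | 3Δ
t=13: Δ0=0010 Δ1=0000 | 1Δ
t=14: Δ0=0000 Δ1=0010 Δ2=0011 Δ3=0111 | 3Δ
t=15: Δ0=0111 Δ1=0101 | 1Δ
t=16: Δ0=0101 Δ1=0111 Δ2=0110 Δ3=0010 | 3Δ
t=17: Δ0=0010 Δ1=0000 | 1Δ
t=18: Δ0=0000 Δ1=0010 Δ2=0011 Δ3=0111 | 3Δ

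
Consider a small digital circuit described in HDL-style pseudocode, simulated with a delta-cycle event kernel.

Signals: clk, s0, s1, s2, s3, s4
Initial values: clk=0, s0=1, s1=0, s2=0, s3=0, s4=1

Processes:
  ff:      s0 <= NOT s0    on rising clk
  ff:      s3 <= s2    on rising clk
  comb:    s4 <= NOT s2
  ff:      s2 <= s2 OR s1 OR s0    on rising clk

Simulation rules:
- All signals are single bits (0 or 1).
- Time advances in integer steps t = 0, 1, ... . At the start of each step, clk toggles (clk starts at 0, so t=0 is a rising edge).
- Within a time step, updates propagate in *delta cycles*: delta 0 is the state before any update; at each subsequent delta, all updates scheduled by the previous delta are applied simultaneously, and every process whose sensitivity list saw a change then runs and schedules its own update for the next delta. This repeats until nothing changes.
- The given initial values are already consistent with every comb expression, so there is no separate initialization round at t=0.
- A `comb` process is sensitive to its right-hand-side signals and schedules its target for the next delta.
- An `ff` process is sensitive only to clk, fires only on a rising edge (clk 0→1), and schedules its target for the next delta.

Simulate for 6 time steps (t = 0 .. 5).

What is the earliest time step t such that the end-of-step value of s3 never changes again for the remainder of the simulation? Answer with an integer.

t=0 Δ0: s0=1 s3=0 s1=0 s2=0 s4=1 clk=0
  Δ1: clk:0→1
  Δ2: s0:1→0, s2:0→1
  Δ3: s4:1→0
  (3Δ to stable)
t=1 Δ0: s0=0 s3=0 s1=0 s2=1 s4=0 clk=1
  Δ1: clk:1→0
  (1Δ to stable)
t=2 Δ0: s0=0 s3=0 s1=0 s2=1 s4=0 clk=0
  Δ1: clk:0→1
  Δ2: s0:0→1, s3:0→1
  (2Δ to stable)
t=3 Δ0: s0=1 s3=1 s1=0 s2=1 s4=0 clk=1
  Δ1: clk:1→0
  (1Δ to stable)
t=4 Δ0: s0=1 s3=1 s1=0 s2=1 s4=0 clk=0
  Δ1: clk:0→1
  Δ2: s0:1→0
  (2Δ to stable)
t=5 Δ0: s0=0 s3=1 s1=0 s2=1 s4=0 clk=1
  Δ1: clk:1→0
  (1Δ to stable)

2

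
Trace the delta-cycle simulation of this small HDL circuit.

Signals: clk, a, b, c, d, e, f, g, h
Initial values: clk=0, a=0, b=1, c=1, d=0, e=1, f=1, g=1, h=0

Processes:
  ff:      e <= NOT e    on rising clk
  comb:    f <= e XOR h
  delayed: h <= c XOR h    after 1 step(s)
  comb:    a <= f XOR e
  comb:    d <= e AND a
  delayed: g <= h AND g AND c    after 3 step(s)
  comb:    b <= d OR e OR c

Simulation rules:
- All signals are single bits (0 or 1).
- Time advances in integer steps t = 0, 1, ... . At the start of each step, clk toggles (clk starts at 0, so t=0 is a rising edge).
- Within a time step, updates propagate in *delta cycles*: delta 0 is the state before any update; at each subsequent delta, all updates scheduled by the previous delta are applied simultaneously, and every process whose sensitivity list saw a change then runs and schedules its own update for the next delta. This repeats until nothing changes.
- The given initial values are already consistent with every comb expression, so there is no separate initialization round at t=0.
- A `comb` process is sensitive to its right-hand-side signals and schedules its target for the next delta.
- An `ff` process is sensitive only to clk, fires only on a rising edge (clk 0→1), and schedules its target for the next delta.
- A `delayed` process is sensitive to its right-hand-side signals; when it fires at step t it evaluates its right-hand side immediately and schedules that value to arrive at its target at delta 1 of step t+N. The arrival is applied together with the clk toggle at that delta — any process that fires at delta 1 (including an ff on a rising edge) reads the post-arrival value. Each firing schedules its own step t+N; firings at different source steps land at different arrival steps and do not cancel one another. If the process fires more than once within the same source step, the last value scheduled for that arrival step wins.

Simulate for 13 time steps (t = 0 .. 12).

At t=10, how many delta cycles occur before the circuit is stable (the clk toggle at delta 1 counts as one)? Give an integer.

[bits: a,c,clk,h,f,e,d,b,g]
t=0: Δ0=010011011 Δ1=011011011 Δ2=011010011 Δ3=111000011 Δ4=011000011 | 4Δ
t=1: Δ0=011000011 Δ1=010000011 | 1Δ
t=2: Δ0=010000011 Δ1=011000011 Δ2=011001011 Δ3=111011011 Δ4=011011111 Δ5=011011011 | 5Δ
t=3: Δ0=011011011 Δ1=010011011 | 1Δ
t=4: Δ0=010011011 Δ1=011011011 Δ2=011010011 Δ3=111000011 Δ4=011000011 | 4Δ
t=5: Δ0=011000011 Δ1=010000011 | 1Δ
t=6: Δ0=010000011 Δ1=011000011 Δ2=011001011 Δ3=111011011 Δ4=011011111 Δ5=011011011 | 5Δ
t=7: Δ0=011011011 Δ1=010011011 | 1Δ
t=8: Δ0=010011011 Δ1=011011011 Δ2=011010011 Δ3=111000011 Δ4=011000011 | 4Δ
t=9: Δ0=011000011 Δ1=010000011 | 1Δ
t=10: Δ0=010000011 Δ1=011000011 Δ2=011001011 Δ3=111011011 Δ4=011011111 Δ5=011011011 | 5Δ
t=11: Δ0=011011011 Δ1=010011011 | 1Δ
t=12: Δ0=010011011 Δ1=011011011 Δ2=011010011 Δ3=111000011 Δ4=011000011 | 4Δ

5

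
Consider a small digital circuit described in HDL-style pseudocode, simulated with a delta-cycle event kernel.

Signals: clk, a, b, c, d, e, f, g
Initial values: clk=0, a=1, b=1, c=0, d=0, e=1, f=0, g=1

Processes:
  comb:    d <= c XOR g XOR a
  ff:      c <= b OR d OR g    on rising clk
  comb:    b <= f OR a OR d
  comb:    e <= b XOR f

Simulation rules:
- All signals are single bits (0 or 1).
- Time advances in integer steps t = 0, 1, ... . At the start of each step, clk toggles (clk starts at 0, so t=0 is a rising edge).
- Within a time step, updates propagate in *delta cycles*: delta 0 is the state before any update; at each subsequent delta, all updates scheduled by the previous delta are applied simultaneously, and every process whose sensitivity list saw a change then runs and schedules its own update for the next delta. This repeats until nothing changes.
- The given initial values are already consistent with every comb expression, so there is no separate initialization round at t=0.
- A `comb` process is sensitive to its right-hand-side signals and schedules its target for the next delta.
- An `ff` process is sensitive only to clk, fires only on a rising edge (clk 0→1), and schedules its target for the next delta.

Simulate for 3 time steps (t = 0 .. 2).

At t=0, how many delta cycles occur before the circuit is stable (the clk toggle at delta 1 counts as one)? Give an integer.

t0.Δ0 f=0 clk=0 d=0 b=1 a=1 e=1 c=0 g=1
t0.Δ1 f=0 clk=1 d=0 b=1 a=1 e=1 c=0 g=1
t0.Δ2 f=0 clk=1 d=0 b=1 a=1 e=1 c=1 g=1
t0.Δ3 f=0 clk=1 d=1 b=1 a=1 e=1 c=1 g=1
t1.Δ0 f=0 clk=1 d=1 b=1 a=1 e=1 c=1 g=1
t1.Δ1 f=0 clk=0 d=1 b=1 a=1 e=1 c=1 g=1
t2.Δ0 f=0 clk=0 d=1 b=1 a=1 e=1 c=1 g=1
t2.Δ1 f=0 clk=1 d=1 b=1 a=1 e=1 c=1 g=1

3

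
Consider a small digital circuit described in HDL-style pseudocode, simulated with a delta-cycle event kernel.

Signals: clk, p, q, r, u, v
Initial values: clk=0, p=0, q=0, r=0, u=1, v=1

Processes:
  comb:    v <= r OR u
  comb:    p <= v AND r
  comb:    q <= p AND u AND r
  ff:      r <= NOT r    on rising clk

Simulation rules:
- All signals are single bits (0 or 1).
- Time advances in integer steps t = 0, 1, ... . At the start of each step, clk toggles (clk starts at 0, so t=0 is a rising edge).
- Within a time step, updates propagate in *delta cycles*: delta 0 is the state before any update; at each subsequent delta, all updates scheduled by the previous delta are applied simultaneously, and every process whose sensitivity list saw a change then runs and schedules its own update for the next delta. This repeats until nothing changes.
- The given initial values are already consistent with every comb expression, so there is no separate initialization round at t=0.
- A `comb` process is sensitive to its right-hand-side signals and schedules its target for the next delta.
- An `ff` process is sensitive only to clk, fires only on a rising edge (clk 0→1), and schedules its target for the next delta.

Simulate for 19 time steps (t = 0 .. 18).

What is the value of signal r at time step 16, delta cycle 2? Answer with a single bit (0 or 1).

1

t=0 Δ0: r=0 p=0 v=1 u=1 q=0 clk=0
  Δ1: clk:0→1
  Δ2: r:0→1
  Δ3: p:0→1
  Δ4: q:0→1
  (4Δ to stable)
t=1 Δ0: r=1 p=1 v=1 u=1 q=1 clk=1
  Δ1: clk:1→0
  (1Δ to stable)
t=2 Δ0: r=1 p=1 v=1 u=1 q=1 clk=0
  Δ1: clk:0→1
  Δ2: r:1→0
  Δ3: p:1→0, q:1→0
  (3Δ to stable)
t=3 Δ0: r=0 p=0 v=1 u=1 q=0 clk=1
  Δ1: clk:1→0
  (1Δ to stable)
t=4 Δ0: r=0 p=0 v=1 u=1 q=0 clk=0
  Δ1: clk:0→1
  Δ2: r:0→1
  Δ3: p:0→1
  Δ4: q:0→1
  (4Δ to stable)
t=5 Δ0: r=1 p=1 v=1 u=1 q=1 clk=1
  Δ1: clk:1→0
  (1Δ to stable)
t=6 Δ0: r=1 p=1 v=1 u=1 q=1 clk=0
  Δ1: clk:0→1
  Δ2: r:1→0
  Δ3: p:1→0, q:1→0
  (3Δ to stable)
t=7 Δ0: r=0 p=0 v=1 u=1 q=0 clk=1
  Δ1: clk:1→0
  (1Δ to stable)
t=8 Δ0: r=0 p=0 v=1 u=1 q=0 clk=0
  Δ1: clk:0→1
  Δ2: r:0→1
  Δ3: p:0→1
  Δ4: q:0→1
  (4Δ to stable)
t=9 Δ0: r=1 p=1 v=1 u=1 q=1 clk=1
  Δ1: clk:1→0
  (1Δ to stable)
t=10 Δ0: r=1 p=1 v=1 u=1 q=1 clk=0
  Δ1: clk:0→1
  Δ2: r:1→0
  Δ3: p:1→0, q:1→0
  (3Δ to stable)
t=11 Δ0: r=0 p=0 v=1 u=1 q=0 clk=1
  Δ1: clk:1→0
  (1Δ to stable)
t=12 Δ0: r=0 p=0 v=1 u=1 q=0 clk=0
  Δ1: clk:0→1
  Δ2: r:0→1
  Δ3: p:0→1
  Δ4: q:0→1
  (4Δ to stable)
t=13 Δ0: r=1 p=1 v=1 u=1 q=1 clk=1
  Δ1: clk:1→0
  (1Δ to stable)
t=14 Δ0: r=1 p=1 v=1 u=1 q=1 clk=0
  Δ1: clk:0→1
  Δ2: r:1→0
  Δ3: p:1→0, q:1→0
  (3Δ to stable)
t=15 Δ0: r=0 p=0 v=1 u=1 q=0 clk=1
  Δ1: clk:1→0
  (1Δ to stable)
t=16 Δ0: r=0 p=0 v=1 u=1 q=0 clk=0
  Δ1: clk:0→1
  Δ2: r:0→1
  Δ3: p:0→1
  Δ4: q:0→1
  (4Δ to stable)
t=17 Δ0: r=1 p=1 v=1 u=1 q=1 clk=1
  Δ1: clk:1→0
  (1Δ to stable)
t=18 Δ0: r=1 p=1 v=1 u=1 q=1 clk=0
  Δ1: clk:0→1
  Δ2: r:1→0
  Δ3: p:1→0, q:1→0
  (3Δ to stable)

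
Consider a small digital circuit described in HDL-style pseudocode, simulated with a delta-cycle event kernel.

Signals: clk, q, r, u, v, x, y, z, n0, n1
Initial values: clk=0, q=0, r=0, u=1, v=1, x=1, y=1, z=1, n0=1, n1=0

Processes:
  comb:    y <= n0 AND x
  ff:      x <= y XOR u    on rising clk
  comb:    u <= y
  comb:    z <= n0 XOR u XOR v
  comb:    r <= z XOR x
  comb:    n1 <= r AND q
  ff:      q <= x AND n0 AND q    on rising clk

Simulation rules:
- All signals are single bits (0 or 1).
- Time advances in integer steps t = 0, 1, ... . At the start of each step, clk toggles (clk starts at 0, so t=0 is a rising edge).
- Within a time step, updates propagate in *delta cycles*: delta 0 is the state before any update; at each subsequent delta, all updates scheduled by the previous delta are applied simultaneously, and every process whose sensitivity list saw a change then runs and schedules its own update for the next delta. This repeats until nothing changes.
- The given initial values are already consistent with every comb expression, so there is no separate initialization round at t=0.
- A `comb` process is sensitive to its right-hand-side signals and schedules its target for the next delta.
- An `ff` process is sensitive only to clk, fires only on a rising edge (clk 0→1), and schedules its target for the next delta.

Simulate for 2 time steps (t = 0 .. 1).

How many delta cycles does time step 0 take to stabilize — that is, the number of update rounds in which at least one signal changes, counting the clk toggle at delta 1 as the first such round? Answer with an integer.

6

t0.Δ0 u=1 n1=0 n0=1 x=1 r=0 z=1 v=1 q=0 clk=0 y=1
t0.Δ1 u=1 n1=0 n0=1 x=1 r=0 z=1 v=1 q=0 clk=1 y=1
t0.Δ2 u=1 n1=0 n0=1 x=0 r=0 z=1 v=1 q=0 clk=1 y=1
t0.Δ3 u=1 n1=0 n0=1 x=0 r=1 z=1 v=1 q=0 clk=1 y=0
t0.Δ4 u=0 n1=0 n0=1 x=0 r=1 z=1 v=1 q=0 clk=1 y=0
t0.Δ5 u=0 n1=0 n0=1 x=0 r=1 z=0 v=1 q=0 clk=1 y=0
t0.Δ6 u=0 n1=0 n0=1 x=0 r=0 z=0 v=1 q=0 clk=1 y=0
t1.Δ0 u=0 n1=0 n0=1 x=0 r=0 z=0 v=1 q=0 clk=1 y=0
t1.Δ1 u=0 n1=0 n0=1 x=0 r=0 z=0 v=1 q=0 clk=0 y=0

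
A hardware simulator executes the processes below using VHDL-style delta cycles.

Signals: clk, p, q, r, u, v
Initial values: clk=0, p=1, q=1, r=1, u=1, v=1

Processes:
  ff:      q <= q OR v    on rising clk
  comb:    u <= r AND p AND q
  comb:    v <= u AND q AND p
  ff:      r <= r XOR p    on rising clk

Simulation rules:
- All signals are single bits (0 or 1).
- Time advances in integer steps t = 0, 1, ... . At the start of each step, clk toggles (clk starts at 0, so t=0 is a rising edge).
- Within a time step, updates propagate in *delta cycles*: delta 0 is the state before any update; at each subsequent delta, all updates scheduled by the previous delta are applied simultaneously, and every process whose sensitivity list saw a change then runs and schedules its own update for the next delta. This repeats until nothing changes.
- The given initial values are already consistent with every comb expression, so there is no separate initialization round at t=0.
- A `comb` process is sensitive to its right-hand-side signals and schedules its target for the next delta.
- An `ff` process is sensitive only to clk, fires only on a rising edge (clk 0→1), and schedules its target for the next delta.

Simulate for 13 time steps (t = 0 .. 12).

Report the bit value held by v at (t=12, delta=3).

1

[bits: u,p,v,q,r,clk]
t=0: Δ0=111110 Δ1=111111 Δ2=111101 Δ3=011101 Δ4=010101 | 4Δ
t=1: Δ0=010101 Δ1=010100 | 1Δ
t=2: Δ0=010100 Δ1=010101 Δ2=010111 Δ3=110111 Δ4=111111 | 4Δ
t=3: Δ0=111111 Δ1=111110 | 1Δ
t=4: Δ0=111110 Δ1=111111 Δ2=111101 Δ3=011101 Δ4=010101 | 4Δ
t=5: Δ0=010101 Δ1=010100 | 1Δ
t=6: Δ0=010100 Δ1=010101 Δ2=010111 Δ3=110111 Δ4=111111 | 4Δ
t=7: Δ0=111111 Δ1=111110 | 1Δ
t=8: Δ0=111110 Δ1=111111 Δ2=111101 Δ3=011101 Δ4=010101 | 4Δ
t=9: Δ0=010101 Δ1=010100 | 1Δ
t=10: Δ0=010100 Δ1=010101 Δ2=010111 Δ3=110111 Δ4=111111 | 4Δ
t=11: Δ0=111111 Δ1=111110 | 1Δ
t=12: Δ0=111110 Δ1=111111 Δ2=111101 Δ3=011101 Δ4=010101 | 4Δ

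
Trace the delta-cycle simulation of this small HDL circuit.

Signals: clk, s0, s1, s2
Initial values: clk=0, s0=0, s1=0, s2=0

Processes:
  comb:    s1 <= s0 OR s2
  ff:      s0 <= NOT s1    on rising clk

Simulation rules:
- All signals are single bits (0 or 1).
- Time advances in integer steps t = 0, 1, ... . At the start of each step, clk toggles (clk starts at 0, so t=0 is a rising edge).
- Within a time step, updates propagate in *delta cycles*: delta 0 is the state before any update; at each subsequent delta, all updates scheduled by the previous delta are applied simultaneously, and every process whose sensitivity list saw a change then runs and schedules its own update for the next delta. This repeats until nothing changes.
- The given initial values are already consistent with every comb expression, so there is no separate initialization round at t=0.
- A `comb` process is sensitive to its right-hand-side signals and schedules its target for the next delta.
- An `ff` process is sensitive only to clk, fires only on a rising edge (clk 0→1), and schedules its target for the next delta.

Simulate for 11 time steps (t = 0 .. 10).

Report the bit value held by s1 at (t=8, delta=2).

t=0 Δ0: s2=0 clk=0 s0=0 s1=0
  Δ1: clk:0→1
  Δ2: s0:0→1
  Δ3: s1:0→1
  (3Δ to stable)
t=1 Δ0: s2=0 clk=1 s0=1 s1=1
  Δ1: clk:1→0
  (1Δ to stable)
t=2 Δ0: s2=0 clk=0 s0=1 s1=1
  Δ1: clk:0→1
  Δ2: s0:1→0
  Δ3: s1:1→0
  (3Δ to stable)
t=3 Δ0: s2=0 clk=1 s0=0 s1=0
  Δ1: clk:1→0
  (1Δ to stable)
t=4 Δ0: s2=0 clk=0 s0=0 s1=0
  Δ1: clk:0→1
  Δ2: s0:0→1
  Δ3: s1:0→1
  (3Δ to stable)
t=5 Δ0: s2=0 clk=1 s0=1 s1=1
  Δ1: clk:1→0
  (1Δ to stable)
t=6 Δ0: s2=0 clk=0 s0=1 s1=1
  Δ1: clk:0→1
  Δ2: s0:1→0
  Δ3: s1:1→0
  (3Δ to stable)
t=7 Δ0: s2=0 clk=1 s0=0 s1=0
  Δ1: clk:1→0
  (1Δ to stable)
t=8 Δ0: s2=0 clk=0 s0=0 s1=0
  Δ1: clk:0→1
  Δ2: s0:0→1
  Δ3: s1:0→1
  (3Δ to stable)
t=9 Δ0: s2=0 clk=1 s0=1 s1=1
  Δ1: clk:1→0
  (1Δ to stable)
t=10 Δ0: s2=0 clk=0 s0=1 s1=1
  Δ1: clk:0→1
  Δ2: s0:1→0
  Δ3: s1:1→0
  (3Δ to stable)

0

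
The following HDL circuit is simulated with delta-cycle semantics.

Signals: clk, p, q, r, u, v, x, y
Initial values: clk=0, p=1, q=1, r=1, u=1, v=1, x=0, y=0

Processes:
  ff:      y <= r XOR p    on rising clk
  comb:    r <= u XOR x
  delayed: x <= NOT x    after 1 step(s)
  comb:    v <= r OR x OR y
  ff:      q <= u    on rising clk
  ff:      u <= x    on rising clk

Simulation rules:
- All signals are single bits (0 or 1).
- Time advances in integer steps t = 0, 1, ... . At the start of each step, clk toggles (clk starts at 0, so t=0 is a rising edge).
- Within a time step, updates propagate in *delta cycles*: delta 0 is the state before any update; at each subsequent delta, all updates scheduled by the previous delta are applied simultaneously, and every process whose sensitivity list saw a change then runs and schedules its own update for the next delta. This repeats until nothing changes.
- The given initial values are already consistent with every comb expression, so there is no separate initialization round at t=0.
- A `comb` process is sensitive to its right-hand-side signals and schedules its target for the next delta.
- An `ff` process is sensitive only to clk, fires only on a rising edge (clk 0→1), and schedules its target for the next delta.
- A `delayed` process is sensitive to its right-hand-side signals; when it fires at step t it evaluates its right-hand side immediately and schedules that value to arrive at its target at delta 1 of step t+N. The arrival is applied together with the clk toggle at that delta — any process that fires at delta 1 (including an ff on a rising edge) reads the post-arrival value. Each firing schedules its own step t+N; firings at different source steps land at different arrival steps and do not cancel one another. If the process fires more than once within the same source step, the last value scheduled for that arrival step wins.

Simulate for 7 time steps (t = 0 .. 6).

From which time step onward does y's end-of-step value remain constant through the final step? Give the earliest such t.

t=0 Δ0: v=1 r=1 u=1 q=1 p=1 x=0 clk=0 y=0
  Δ1: clk:0→1
  Δ2: u:1→0
  Δ3: r:1→0
  Δ4: v:1→0
  (4Δ to stable)
t=1 Δ0: v=0 r=0 u=0 q=1 p=1 x=0 clk=1 y=0
  Δ1: clk:1→0
  (1Δ to stable)
t=2 Δ0: v=0 r=0 u=0 q=1 p=1 x=0 clk=0 y=0
  Δ1: clk:0→1
  Δ2: q:1→0, y:0→1
  Δ3: v:0→1
  (3Δ to stable)
t=3 Δ0: v=1 r=0 u=0 q=0 p=1 x=0 clk=1 y=1
  Δ1: clk:1→0
  (1Δ to stable)
t=4 Δ0: v=1 r=0 u=0 q=0 p=1 x=0 clk=0 y=1
  Δ1: clk:0→1
  (1Δ to stable)
t=5 Δ0: v=1 r=0 u=0 q=0 p=1 x=0 clk=1 y=1
  Δ1: clk:1→0
  (1Δ to stable)
t=6 Δ0: v=1 r=0 u=0 q=0 p=1 x=0 clk=0 y=1
  Δ1: clk:0→1
  (1Δ to stable)

2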